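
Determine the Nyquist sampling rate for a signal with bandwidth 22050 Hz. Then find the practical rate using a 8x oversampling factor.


By Nyquist theorem, fs_min = 2 * fmax.
fs_min = 2 * 22050 = 44100 Hz
Practical rate = 8 * fs_min = 8 * 44100 = 352800 Hz

fs_min = 44100 Hz, fs_practical = 352800 Hz


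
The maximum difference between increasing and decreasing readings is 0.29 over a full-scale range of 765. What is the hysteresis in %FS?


Hysteresis = (max difference / full scale) * 100%.
H = (0.29 / 765) * 100
H = 0.038 %FS

0.038 %FS


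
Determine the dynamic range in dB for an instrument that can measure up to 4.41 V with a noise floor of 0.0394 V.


Dynamic range = 20 * log10(Vmax / Vnoise).
DR = 20 * log10(4.41 / 0.0394)
DR = 20 * log10(111.93)
DR = 40.98 dB

40.98 dB


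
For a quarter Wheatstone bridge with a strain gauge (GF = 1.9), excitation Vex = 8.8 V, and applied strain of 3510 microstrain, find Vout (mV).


Quarter bridge output: Vout = (GF * epsilon * Vex) / 4.
Vout = (1.9 * 3510e-6 * 8.8) / 4
Vout = 0.0586872 / 4 V
Vout = 0.0146718 V = 14.6718 mV

14.6718 mV


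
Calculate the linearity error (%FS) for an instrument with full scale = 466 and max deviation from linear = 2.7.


Linearity error = (max deviation / full scale) * 100%.
Linearity = (2.7 / 466) * 100
Linearity = 0.579 %FS

0.579 %FS


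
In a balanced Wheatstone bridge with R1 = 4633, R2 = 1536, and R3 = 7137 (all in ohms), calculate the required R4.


At balance: R1*R4 = R2*R3, so R4 = R2*R3/R1.
R4 = 1536 * 7137 / 4633
R4 = 10962432 / 4633
R4 = 2366.16 ohm

2366.16 ohm


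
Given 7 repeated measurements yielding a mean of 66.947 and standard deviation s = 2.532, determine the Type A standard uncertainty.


The standard uncertainty for Type A evaluation is u = s / sqrt(n).
u = 2.532 / sqrt(7)
u = 2.532 / 2.6458
u = 0.957

0.957


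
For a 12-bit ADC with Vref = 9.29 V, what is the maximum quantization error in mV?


The maximum quantization error is +/- LSB/2.
LSB = Vref / 2^n = 9.29 / 4096 = 0.00226807 V
Max error = LSB / 2 = 0.00226807 / 2 = 0.00113403 V
Max error = 1.134 mV

1.134 mV


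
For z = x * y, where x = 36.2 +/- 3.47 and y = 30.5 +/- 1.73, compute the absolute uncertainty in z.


For a product z = x*y, the relative uncertainty is:
uz/z = sqrt((ux/x)^2 + (uy/y)^2)
Relative uncertainties: ux/x = 3.47/36.2 = 0.095856
uy/y = 1.73/30.5 = 0.056721
z = 36.2 * 30.5 = 1104.1
uz = 1104.1 * sqrt(0.095856^2 + 0.056721^2) = 122.976

122.976


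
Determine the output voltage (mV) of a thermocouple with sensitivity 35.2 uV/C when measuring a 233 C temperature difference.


The thermocouple output V = sensitivity * dT.
V = 35.2 uV/C * 233 C
V = 8201.6 uV
V = 8.202 mV

8.202 mV


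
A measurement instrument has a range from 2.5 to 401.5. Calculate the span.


Span = upper range - lower range.
Span = 401.5 - (2.5)
Span = 399.0

399.0


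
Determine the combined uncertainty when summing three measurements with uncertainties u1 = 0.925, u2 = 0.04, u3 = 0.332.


For a sum of independent quantities, uc = sqrt(u1^2 + u2^2 + u3^2).
uc = sqrt(0.925^2 + 0.04^2 + 0.332^2)
uc = sqrt(0.855625 + 0.0016 + 0.110224)
uc = 0.9836

0.9836


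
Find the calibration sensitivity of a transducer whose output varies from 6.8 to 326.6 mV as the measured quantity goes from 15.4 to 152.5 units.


Sensitivity = (y2 - y1) / (x2 - x1).
S = (326.6 - 6.8) / (152.5 - 15.4)
S = 319.8 / 137.1
S = 2.3326 mV/unit

2.3326 mV/unit


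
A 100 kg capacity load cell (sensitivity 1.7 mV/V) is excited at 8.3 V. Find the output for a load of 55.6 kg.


Vout = rated_output * Vex * (load / capacity).
Vout = 1.7 * 8.3 * (55.6 / 100)
Vout = 1.7 * 8.3 * 0.556
Vout = 7.845 mV

7.845 mV


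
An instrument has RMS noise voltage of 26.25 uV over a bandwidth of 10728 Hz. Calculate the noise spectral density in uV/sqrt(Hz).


Noise spectral density = Vrms / sqrt(BW).
NSD = 26.25 / sqrt(10728)
NSD = 26.25 / 103.5761
NSD = 0.2534 uV/sqrt(Hz)

0.2534 uV/sqrt(Hz)


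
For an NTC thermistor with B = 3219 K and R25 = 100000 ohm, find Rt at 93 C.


NTC thermistor equation: Rt = R25 * exp(B * (1/T - 1/T25)).
T in Kelvin: 366.15 K, T25 = 298.15 K
1/T - 1/T25 = 1/366.15 - 1/298.15 = -0.0006229
B * (1/T - 1/T25) = 3219 * -0.0006229 = -2.0051
Rt = 100000 * exp(-2.0051) = 13464.7 ohm

13464.7 ohm


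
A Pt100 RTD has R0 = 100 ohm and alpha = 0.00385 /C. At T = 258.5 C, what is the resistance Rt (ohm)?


The RTD equation: Rt = R0 * (1 + alpha * T).
Rt = 100 * (1 + 0.00385 * 258.5)
Rt = 100 * (1 + 0.995225)
Rt = 100 * 1.995225
Rt = 199.523 ohm

199.523 ohm


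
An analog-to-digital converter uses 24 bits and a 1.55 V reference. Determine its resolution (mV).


The resolution (LSB) of an ADC is Vref / 2^n.
LSB = 1.55 / 2^24
LSB = 1.55 / 16777216
LSB = 9e-08 V = 9.239e-05 mV

9.239e-05 mV


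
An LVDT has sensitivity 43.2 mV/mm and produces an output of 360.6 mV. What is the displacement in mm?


Displacement = Vout / sensitivity.
d = 360.6 / 43.2
d = 8.347 mm

8.347 mm


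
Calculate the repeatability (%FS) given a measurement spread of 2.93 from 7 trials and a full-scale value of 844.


Repeatability = (spread / full scale) * 100%.
R = (2.93 / 844) * 100
R = 0.347 %FS

0.347 %FS


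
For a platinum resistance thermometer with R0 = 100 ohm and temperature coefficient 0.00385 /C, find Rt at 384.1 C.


The RTD equation: Rt = R0 * (1 + alpha * T).
Rt = 100 * (1 + 0.00385 * 384.1)
Rt = 100 * (1 + 1.478785)
Rt = 100 * 2.478785
Rt = 247.879 ohm

247.879 ohm


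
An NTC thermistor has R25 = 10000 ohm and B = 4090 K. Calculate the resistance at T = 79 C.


NTC thermistor equation: Rt = R25 * exp(B * (1/T - 1/T25)).
T in Kelvin: 352.15 K, T25 = 298.15 K
1/T - 1/T25 = 1/352.15 - 1/298.15 = -0.00051432
B * (1/T - 1/T25) = 4090 * -0.00051432 = -2.1036
Rt = 10000 * exp(-2.1036) = 1220.2 ohm

1220.2 ohm


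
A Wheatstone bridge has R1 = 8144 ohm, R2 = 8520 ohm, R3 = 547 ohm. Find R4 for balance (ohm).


At balance: R1*R4 = R2*R3, so R4 = R2*R3/R1.
R4 = 8520 * 547 / 8144
R4 = 4660440 / 8144
R4 = 572.25 ohm

572.25 ohm


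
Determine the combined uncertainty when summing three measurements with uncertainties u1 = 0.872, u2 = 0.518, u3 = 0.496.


For a sum of independent quantities, uc = sqrt(u1^2 + u2^2 + u3^2).
uc = sqrt(0.872^2 + 0.518^2 + 0.496^2)
uc = sqrt(0.760384 + 0.268324 + 0.246016)
uc = 1.129

1.129


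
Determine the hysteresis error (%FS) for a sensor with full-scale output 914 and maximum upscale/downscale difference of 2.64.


Hysteresis = (max difference / full scale) * 100%.
H = (2.64 / 914) * 100
H = 0.289 %FS

0.289 %FS


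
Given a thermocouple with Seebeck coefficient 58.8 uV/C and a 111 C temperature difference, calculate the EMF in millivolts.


The thermocouple output V = sensitivity * dT.
V = 58.8 uV/C * 111 C
V = 6526.8 uV
V = 6.527 mV

6.527 mV


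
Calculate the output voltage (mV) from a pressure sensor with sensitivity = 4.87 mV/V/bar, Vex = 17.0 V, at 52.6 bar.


Output = sensitivity * Vex * P.
Vout = 4.87 * 17.0 * 52.6
Vout = 82.79 * 52.6
Vout = 4354.75 mV

4354.75 mV


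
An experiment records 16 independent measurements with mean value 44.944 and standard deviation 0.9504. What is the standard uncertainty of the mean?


The standard uncertainty for Type A evaluation is u = s / sqrt(n).
u = 0.9504 / sqrt(16)
u = 0.9504 / 4.0
u = 0.2376

0.2376


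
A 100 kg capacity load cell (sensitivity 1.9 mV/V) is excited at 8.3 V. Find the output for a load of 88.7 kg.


Vout = rated_output * Vex * (load / capacity).
Vout = 1.9 * 8.3 * (88.7 / 100)
Vout = 1.9 * 8.3 * 0.887
Vout = 13.988 mV

13.988 mV


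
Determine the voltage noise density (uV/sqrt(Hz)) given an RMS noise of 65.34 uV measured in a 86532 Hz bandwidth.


Noise spectral density = Vrms / sqrt(BW).
NSD = 65.34 / sqrt(86532)
NSD = 65.34 / 294.1632
NSD = 0.2221 uV/sqrt(Hz)

0.2221 uV/sqrt(Hz)


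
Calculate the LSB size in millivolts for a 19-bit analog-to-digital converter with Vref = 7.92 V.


The resolution (LSB) of an ADC is Vref / 2^n.
LSB = 7.92 / 2^19
LSB = 7.92 / 524288
LSB = 1.511e-05 V = 0.0151062 mV

0.0151062 mV


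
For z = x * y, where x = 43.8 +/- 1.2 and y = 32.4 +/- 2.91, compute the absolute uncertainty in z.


For a product z = x*y, the relative uncertainty is:
uz/z = sqrt((ux/x)^2 + (uy/y)^2)
Relative uncertainties: ux/x = 1.2/43.8 = 0.027397
uy/y = 2.91/32.4 = 0.089815
z = 43.8 * 32.4 = 1419.1
uz = 1419.1 * sqrt(0.027397^2 + 0.089815^2) = 133.256

133.256


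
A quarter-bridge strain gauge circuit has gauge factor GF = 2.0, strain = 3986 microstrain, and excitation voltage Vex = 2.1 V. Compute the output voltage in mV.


Quarter bridge output: Vout = (GF * epsilon * Vex) / 4.
Vout = (2.0 * 3986e-6 * 2.1) / 4
Vout = 0.0167412 / 4 V
Vout = 0.0041853 V = 4.1853 mV

4.1853 mV


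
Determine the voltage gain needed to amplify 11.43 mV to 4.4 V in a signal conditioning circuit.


Gain = Vout / Vin (converting to same units).
G = 4.4 V / 11.43 mV
G = 4400.0 mV / 11.43 mV
G = 384.95

384.95


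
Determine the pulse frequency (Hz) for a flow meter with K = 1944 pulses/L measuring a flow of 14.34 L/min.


Frequency = K * Q / 60 (converting L/min to L/s).
f = 1944 * 14.34 / 60
f = 27876.96 / 60
f = 464.62 Hz

464.62 Hz


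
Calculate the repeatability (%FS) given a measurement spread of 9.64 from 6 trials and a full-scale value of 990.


Repeatability = (spread / full scale) * 100%.
R = (9.64 / 990) * 100
R = 0.974 %FS

0.974 %FS


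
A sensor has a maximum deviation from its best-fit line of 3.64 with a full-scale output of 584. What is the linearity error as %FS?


Linearity error = (max deviation / full scale) * 100%.
Linearity = (3.64 / 584) * 100
Linearity = 0.623 %FS

0.623 %FS


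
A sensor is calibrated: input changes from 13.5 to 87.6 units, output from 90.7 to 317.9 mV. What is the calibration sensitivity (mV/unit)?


Sensitivity = (y2 - y1) / (x2 - x1).
S = (317.9 - 90.7) / (87.6 - 13.5)
S = 227.2 / 74.1
S = 3.0661 mV/unit

3.0661 mV/unit


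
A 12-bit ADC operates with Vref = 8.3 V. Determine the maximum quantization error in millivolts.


The maximum quantization error is +/- LSB/2.
LSB = Vref / 2^n = 8.3 / 4096 = 0.00202637 V
Max error = LSB / 2 = 0.00202637 / 2 = 0.00101318 V
Max error = 1.0132 mV

1.0132 mV


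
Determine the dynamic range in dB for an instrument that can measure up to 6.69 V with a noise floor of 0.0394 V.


Dynamic range = 20 * log10(Vmax / Vnoise).
DR = 20 * log10(6.69 / 0.0394)
DR = 20 * log10(169.8)
DR = 44.6 dB

44.6 dB


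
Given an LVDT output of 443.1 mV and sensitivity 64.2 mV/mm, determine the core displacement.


Displacement = Vout / sensitivity.
d = 443.1 / 64.2
d = 6.902 mm

6.902 mm


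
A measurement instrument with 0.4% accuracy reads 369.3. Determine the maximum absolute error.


Absolute error = (accuracy% / 100) * reading.
Error = (0.4 / 100) * 369.3
Error = 0.004 * 369.3
Error = 1.4772

1.4772


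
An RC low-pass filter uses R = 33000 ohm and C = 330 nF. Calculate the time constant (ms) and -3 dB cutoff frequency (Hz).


Time constant: tau = R * C.
tau = 33000 * 3.30e-07 = 0.01089 s
tau = 10.89 ms
Cutoff frequency: fc = 1 / (2*pi*R*C).
fc = 1 / (2*pi*0.01089) = 14.61 Hz

tau = 10.89 ms, fc = 14.61 Hz


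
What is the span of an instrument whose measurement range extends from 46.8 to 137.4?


Span = upper range - lower range.
Span = 137.4 - (46.8)
Span = 90.6

90.6


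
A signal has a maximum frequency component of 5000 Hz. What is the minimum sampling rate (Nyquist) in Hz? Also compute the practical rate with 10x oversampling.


By Nyquist theorem, fs_min = 2 * fmax.
fs_min = 2 * 5000 = 10000 Hz
Practical rate = 10 * fs_min = 10 * 10000 = 100000 Hz

fs_min = 10000 Hz, fs_practical = 100000 Hz


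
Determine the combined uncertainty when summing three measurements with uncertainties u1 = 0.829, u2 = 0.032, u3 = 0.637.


For a sum of independent quantities, uc = sqrt(u1^2 + u2^2 + u3^2).
uc = sqrt(0.829^2 + 0.032^2 + 0.637^2)
uc = sqrt(0.687241 + 0.001024 + 0.405769)
uc = 1.046

1.046


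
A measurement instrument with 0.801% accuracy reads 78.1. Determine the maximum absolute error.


Absolute error = (accuracy% / 100) * reading.
Error = (0.801 / 100) * 78.1
Error = 0.00801 * 78.1
Error = 0.6256

0.6256


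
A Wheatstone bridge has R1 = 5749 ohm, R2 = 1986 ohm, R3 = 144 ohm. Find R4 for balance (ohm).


At balance: R1*R4 = R2*R3, so R4 = R2*R3/R1.
R4 = 1986 * 144 / 5749
R4 = 285984 / 5749
R4 = 49.74 ohm

49.74 ohm


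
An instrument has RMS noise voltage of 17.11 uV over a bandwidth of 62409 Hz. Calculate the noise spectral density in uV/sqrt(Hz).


Noise spectral density = Vrms / sqrt(BW).
NSD = 17.11 / sqrt(62409)
NSD = 17.11 / 249.8179
NSD = 0.0685 uV/sqrt(Hz)

0.0685 uV/sqrt(Hz)


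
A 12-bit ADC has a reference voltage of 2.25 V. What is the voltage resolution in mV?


The resolution (LSB) of an ADC is Vref / 2^n.
LSB = 2.25 / 2^12
LSB = 2.25 / 4096
LSB = 0.00054932 V = 0.54931641 mV

0.54931641 mV


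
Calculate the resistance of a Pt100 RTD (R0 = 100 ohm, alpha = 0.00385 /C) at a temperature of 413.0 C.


The RTD equation: Rt = R0 * (1 + alpha * T).
Rt = 100 * (1 + 0.00385 * 413.0)
Rt = 100 * (1 + 1.59005)
Rt = 100 * 2.59005
Rt = 259.005 ohm

259.005 ohm


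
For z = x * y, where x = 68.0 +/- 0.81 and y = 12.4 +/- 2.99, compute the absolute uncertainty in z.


For a product z = x*y, the relative uncertainty is:
uz/z = sqrt((ux/x)^2 + (uy/y)^2)
Relative uncertainties: ux/x = 0.81/68.0 = 0.011912
uy/y = 2.99/12.4 = 0.241129
z = 68.0 * 12.4 = 843.2
uz = 843.2 * sqrt(0.011912^2 + 0.241129^2) = 203.568

203.568


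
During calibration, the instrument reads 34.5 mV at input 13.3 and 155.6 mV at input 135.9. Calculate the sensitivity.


Sensitivity = (y2 - y1) / (x2 - x1).
S = (155.6 - 34.5) / (135.9 - 13.3)
S = 121.1 / 122.6
S = 0.9878 mV/unit

0.9878 mV/unit


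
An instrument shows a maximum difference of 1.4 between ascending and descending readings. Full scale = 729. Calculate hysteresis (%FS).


Hysteresis = (max difference / full scale) * 100%.
H = (1.4 / 729) * 100
H = 0.192 %FS

0.192 %FS


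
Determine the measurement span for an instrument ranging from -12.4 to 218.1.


Span = upper range - lower range.
Span = 218.1 - (-12.4)
Span = 230.5

230.5


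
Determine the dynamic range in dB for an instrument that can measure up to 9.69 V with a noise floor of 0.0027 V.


Dynamic range = 20 * log10(Vmax / Vnoise).
DR = 20 * log10(9.69 / 0.0027)
DR = 20 * log10(3588.89)
DR = 71.1 dB

71.1 dB


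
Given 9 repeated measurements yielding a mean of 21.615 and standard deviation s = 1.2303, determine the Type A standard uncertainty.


The standard uncertainty for Type A evaluation is u = s / sqrt(n).
u = 1.2303 / sqrt(9)
u = 1.2303 / 3.0
u = 0.4101

0.4101


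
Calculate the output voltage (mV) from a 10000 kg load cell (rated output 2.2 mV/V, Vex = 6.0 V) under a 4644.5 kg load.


Vout = rated_output * Vex * (load / capacity).
Vout = 2.2 * 6.0 * (4644.5 / 10000)
Vout = 2.2 * 6.0 * 0.46445
Vout = 6.131 mV

6.131 mV


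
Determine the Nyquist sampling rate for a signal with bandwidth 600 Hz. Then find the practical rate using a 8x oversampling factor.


By Nyquist theorem, fs_min = 2 * fmax.
fs_min = 2 * 600 = 1200 Hz
Practical rate = 8 * fs_min = 8 * 1200 = 9600 Hz

fs_min = 1200 Hz, fs_practical = 9600 Hz


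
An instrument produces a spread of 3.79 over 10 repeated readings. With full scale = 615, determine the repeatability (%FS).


Repeatability = (spread / full scale) * 100%.
R = (3.79 / 615) * 100
R = 0.616 %FS

0.616 %FS


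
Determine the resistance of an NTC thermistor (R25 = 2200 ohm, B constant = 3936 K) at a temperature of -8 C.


NTC thermistor equation: Rt = R25 * exp(B * (1/T - 1/T25)).
T in Kelvin: 265.15 K, T25 = 298.15 K
1/T - 1/T25 = 1/265.15 - 1/298.15 = 0.00041743
B * (1/T - 1/T25) = 3936 * 0.00041743 = 1.643
Rt = 2200 * exp(1.643) = 11375.7 ohm

11375.7 ohm


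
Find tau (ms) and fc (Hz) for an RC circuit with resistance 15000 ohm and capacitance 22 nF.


Time constant: tau = R * C.
tau = 15000 * 2.20e-08 = 0.00033 s
tau = 0.33 ms
Cutoff frequency: fc = 1 / (2*pi*R*C).
fc = 1 / (2*pi*0.00033) = 482.29 Hz

tau = 0.33 ms, fc = 482.29 Hz


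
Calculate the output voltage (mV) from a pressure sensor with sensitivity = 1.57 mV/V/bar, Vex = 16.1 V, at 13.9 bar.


Output = sensitivity * Vex * P.
Vout = 1.57 * 16.1 * 13.9
Vout = 25.277 * 13.9
Vout = 351.35 mV

351.35 mV


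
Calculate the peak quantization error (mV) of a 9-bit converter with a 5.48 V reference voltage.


The maximum quantization error is +/- LSB/2.
LSB = Vref / 2^n = 5.48 / 512 = 0.01070313 V
Max error = LSB / 2 = 0.01070313 / 2 = 0.00535156 V
Max error = 5.3516 mV

5.3516 mV


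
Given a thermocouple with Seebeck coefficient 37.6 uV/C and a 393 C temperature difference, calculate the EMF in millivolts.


The thermocouple output V = sensitivity * dT.
V = 37.6 uV/C * 393 C
V = 14776.8 uV
V = 14.777 mV

14.777 mV


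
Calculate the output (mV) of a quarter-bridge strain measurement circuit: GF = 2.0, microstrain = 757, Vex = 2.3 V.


Quarter bridge output: Vout = (GF * epsilon * Vex) / 4.
Vout = (2.0 * 757e-6 * 2.3) / 4
Vout = 0.0034822 / 4 V
Vout = 0.00087055 V = 0.8705 mV

0.8705 mV


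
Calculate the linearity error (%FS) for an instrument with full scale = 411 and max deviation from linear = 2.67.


Linearity error = (max deviation / full scale) * 100%.
Linearity = (2.67 / 411) * 100
Linearity = 0.65 %FS

0.65 %FS


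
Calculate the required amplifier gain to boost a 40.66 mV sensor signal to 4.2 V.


Gain = Vout / Vin (converting to same units).
G = 4.2 V / 40.66 mV
G = 4200.0 mV / 40.66 mV
G = 103.3

103.3


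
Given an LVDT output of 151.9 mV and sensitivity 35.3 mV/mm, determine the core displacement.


Displacement = Vout / sensitivity.
d = 151.9 / 35.3
d = 4.303 mm

4.303 mm


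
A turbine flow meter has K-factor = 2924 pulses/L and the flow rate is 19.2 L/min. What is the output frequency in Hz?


Frequency = K * Q / 60 (converting L/min to L/s).
f = 2924 * 19.2 / 60
f = 56140.8 / 60
f = 935.68 Hz

935.68 Hz


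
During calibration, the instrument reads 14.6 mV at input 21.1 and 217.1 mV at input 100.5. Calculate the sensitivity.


Sensitivity = (y2 - y1) / (x2 - x1).
S = (217.1 - 14.6) / (100.5 - 21.1)
S = 202.5 / 79.4
S = 2.5504 mV/unit

2.5504 mV/unit


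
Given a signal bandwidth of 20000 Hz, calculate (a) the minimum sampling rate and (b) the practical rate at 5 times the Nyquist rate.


By Nyquist theorem, fs_min = 2 * fmax.
fs_min = 2 * 20000 = 40000 Hz
Practical rate = 5 * fs_min = 5 * 40000 = 200000 Hz

fs_min = 40000 Hz, fs_practical = 200000 Hz


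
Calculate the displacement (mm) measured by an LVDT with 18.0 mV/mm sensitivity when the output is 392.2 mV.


Displacement = Vout / sensitivity.
d = 392.2 / 18.0
d = 21.789 mm

21.789 mm


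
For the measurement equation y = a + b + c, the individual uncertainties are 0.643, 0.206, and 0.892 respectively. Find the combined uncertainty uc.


For a sum of independent quantities, uc = sqrt(u1^2 + u2^2 + u3^2).
uc = sqrt(0.643^2 + 0.206^2 + 0.892^2)
uc = sqrt(0.413449 + 0.042436 + 0.795664)
uc = 1.1187

1.1187


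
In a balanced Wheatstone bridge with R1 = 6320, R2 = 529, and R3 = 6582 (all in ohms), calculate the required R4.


At balance: R1*R4 = R2*R3, so R4 = R2*R3/R1.
R4 = 529 * 6582 / 6320
R4 = 3481878 / 6320
R4 = 550.93 ohm

550.93 ohm


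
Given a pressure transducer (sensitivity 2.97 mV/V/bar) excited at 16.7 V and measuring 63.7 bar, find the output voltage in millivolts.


Output = sensitivity * Vex * P.
Vout = 2.97 * 16.7 * 63.7
Vout = 49.599 * 63.7
Vout = 3159.46 mV

3159.46 mV


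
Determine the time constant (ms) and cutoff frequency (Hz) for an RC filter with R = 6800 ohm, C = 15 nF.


Time constant: tau = R * C.
tau = 6800 * 1.50e-08 = 0.000102 s
tau = 0.102 ms
Cutoff frequency: fc = 1 / (2*pi*R*C).
fc = 1 / (2*pi*0.000102) = 1560.34 Hz

tau = 0.102 ms, fc = 1560.34 Hz


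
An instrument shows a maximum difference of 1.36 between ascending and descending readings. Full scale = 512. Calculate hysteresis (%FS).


Hysteresis = (max difference / full scale) * 100%.
H = (1.36 / 512) * 100
H = 0.266 %FS

0.266 %FS


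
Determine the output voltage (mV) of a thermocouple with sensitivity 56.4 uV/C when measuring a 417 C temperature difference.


The thermocouple output V = sensitivity * dT.
V = 56.4 uV/C * 417 C
V = 23518.8 uV
V = 23.519 mV

23.519 mV


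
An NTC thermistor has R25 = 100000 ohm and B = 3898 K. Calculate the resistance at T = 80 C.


NTC thermistor equation: Rt = R25 * exp(B * (1/T - 1/T25)).
T in Kelvin: 353.15 K, T25 = 298.15 K
1/T - 1/T25 = 1/353.15 - 1/298.15 = -0.00052236
B * (1/T - 1/T25) = 3898 * -0.00052236 = -2.0362
Rt = 100000 * exp(-2.0362) = 13053.0 ohm

13053.0 ohm


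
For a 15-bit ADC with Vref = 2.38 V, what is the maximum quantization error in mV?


The maximum quantization error is +/- LSB/2.
LSB = Vref / 2^n = 2.38 / 32768 = 7.263e-05 V
Max error = LSB / 2 = 7.263e-05 / 2 = 3.632e-05 V
Max error = 0.0363 mV

0.0363 mV


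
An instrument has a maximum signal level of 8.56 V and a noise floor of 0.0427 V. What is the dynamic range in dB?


Dynamic range = 20 * log10(Vmax / Vnoise).
DR = 20 * log10(8.56 / 0.0427)
DR = 20 * log10(200.47)
DR = 46.04 dB

46.04 dB


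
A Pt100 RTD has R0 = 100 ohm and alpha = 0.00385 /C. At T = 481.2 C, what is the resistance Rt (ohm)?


The RTD equation: Rt = R0 * (1 + alpha * T).
Rt = 100 * (1 + 0.00385 * 481.2)
Rt = 100 * (1 + 1.85262)
Rt = 100 * 2.85262
Rt = 285.262 ohm

285.262 ohm


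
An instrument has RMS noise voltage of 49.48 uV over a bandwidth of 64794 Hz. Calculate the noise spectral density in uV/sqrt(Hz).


Noise spectral density = Vrms / sqrt(BW).
NSD = 49.48 / sqrt(64794)
NSD = 49.48 / 254.5467
NSD = 0.1944 uV/sqrt(Hz)

0.1944 uV/sqrt(Hz)


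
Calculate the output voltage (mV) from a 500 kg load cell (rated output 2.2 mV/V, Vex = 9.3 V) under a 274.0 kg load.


Vout = rated_output * Vex * (load / capacity).
Vout = 2.2 * 9.3 * (274.0 / 500)
Vout = 2.2 * 9.3 * 0.548
Vout = 11.212 mV

11.212 mV


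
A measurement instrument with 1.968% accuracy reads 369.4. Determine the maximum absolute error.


Absolute error = (accuracy% / 100) * reading.
Error = (1.968 / 100) * 369.4
Error = 0.01968 * 369.4
Error = 7.2698

7.2698


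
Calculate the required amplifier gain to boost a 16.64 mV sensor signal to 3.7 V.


Gain = Vout / Vin (converting to same units).
G = 3.7 V / 16.64 mV
G = 3700.0 mV / 16.64 mV
G = 222.36

222.36


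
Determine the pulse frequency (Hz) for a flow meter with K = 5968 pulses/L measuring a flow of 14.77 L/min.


Frequency = K * Q / 60 (converting L/min to L/s).
f = 5968 * 14.77 / 60
f = 88147.36 / 60
f = 1469.12 Hz

1469.12 Hz


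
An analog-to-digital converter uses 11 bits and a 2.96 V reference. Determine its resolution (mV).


The resolution (LSB) of an ADC is Vref / 2^n.
LSB = 2.96 / 2^11
LSB = 2.96 / 2048
LSB = 0.00144531 V = 1.4453125 mV

1.4453125 mV


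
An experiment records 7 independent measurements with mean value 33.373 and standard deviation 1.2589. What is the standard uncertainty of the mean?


The standard uncertainty for Type A evaluation is u = s / sqrt(n).
u = 1.2589 / sqrt(7)
u = 1.2589 / 2.6458
u = 0.4758

0.4758


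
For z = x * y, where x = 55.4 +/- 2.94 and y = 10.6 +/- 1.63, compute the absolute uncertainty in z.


For a product z = x*y, the relative uncertainty is:
uz/z = sqrt((ux/x)^2 + (uy/y)^2)
Relative uncertainties: ux/x = 2.94/55.4 = 0.053069
uy/y = 1.63/10.6 = 0.153774
z = 55.4 * 10.6 = 587.2
uz = 587.2 * sqrt(0.053069^2 + 0.153774^2) = 95.528

95.528


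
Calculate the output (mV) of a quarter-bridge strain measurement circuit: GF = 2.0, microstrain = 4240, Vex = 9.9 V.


Quarter bridge output: Vout = (GF * epsilon * Vex) / 4.
Vout = (2.0 * 4240e-6 * 9.9) / 4
Vout = 0.083952 / 4 V
Vout = 0.020988 V = 20.988 mV

20.988 mV


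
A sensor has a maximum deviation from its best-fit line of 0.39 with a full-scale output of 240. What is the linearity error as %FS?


Linearity error = (max deviation / full scale) * 100%.
Linearity = (0.39 / 240) * 100
Linearity = 0.163 %FS

0.163 %FS


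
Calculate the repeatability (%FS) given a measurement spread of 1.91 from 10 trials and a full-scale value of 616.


Repeatability = (spread / full scale) * 100%.
R = (1.91 / 616) * 100
R = 0.31 %FS

0.31 %FS


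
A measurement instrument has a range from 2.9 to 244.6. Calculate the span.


Span = upper range - lower range.
Span = 244.6 - (2.9)
Span = 241.7

241.7


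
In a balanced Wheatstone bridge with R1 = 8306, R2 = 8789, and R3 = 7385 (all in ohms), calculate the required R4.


At balance: R1*R4 = R2*R3, so R4 = R2*R3/R1.
R4 = 8789 * 7385 / 8306
R4 = 64906765 / 8306
R4 = 7814.44 ohm

7814.44 ohm


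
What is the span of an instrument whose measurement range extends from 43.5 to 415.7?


Span = upper range - lower range.
Span = 415.7 - (43.5)
Span = 372.2

372.2


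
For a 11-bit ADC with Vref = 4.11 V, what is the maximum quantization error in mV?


The maximum quantization error is +/- LSB/2.
LSB = Vref / 2^n = 4.11 / 2048 = 0.00200684 V
Max error = LSB / 2 = 0.00200684 / 2 = 0.00100342 V
Max error = 1.0034 mV

1.0034 mV


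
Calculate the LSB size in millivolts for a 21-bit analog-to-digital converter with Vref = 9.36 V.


The resolution (LSB) of an ADC is Vref / 2^n.
LSB = 9.36 / 2^21
LSB = 9.36 / 2097152
LSB = 4.46e-06 V = 0.0044632 mV

0.0044632 mV


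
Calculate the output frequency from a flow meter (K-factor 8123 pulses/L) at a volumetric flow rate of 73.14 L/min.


Frequency = K * Q / 60 (converting L/min to L/s).
f = 8123 * 73.14 / 60
f = 594116.22 / 60
f = 9901.94 Hz

9901.94 Hz


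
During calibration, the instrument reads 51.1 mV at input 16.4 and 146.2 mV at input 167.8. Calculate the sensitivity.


Sensitivity = (y2 - y1) / (x2 - x1).
S = (146.2 - 51.1) / (167.8 - 16.4)
S = 95.1 / 151.4
S = 0.6281 mV/unit

0.6281 mV/unit


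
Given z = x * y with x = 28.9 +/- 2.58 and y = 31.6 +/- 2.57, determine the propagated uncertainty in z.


For a product z = x*y, the relative uncertainty is:
uz/z = sqrt((ux/x)^2 + (uy/y)^2)
Relative uncertainties: ux/x = 2.58/28.9 = 0.089273
uy/y = 2.57/31.6 = 0.081329
z = 28.9 * 31.6 = 913.2
uz = 913.2 * sqrt(0.089273^2 + 0.081329^2) = 110.287

110.287


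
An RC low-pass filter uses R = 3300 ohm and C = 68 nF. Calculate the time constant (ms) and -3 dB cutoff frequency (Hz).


Time constant: tau = R * C.
tau = 3300 * 6.80e-08 = 0.0002244 s
tau = 0.2244 ms
Cutoff frequency: fc = 1 / (2*pi*R*C).
fc = 1 / (2*pi*0.0002244) = 709.25 Hz

tau = 0.2244 ms, fc = 709.25 Hz


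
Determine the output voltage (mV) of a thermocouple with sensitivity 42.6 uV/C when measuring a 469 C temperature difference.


The thermocouple output V = sensitivity * dT.
V = 42.6 uV/C * 469 C
V = 19979.4 uV
V = 19.979 mV

19.979 mV


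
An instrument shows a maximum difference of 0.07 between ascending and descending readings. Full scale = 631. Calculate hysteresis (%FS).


Hysteresis = (max difference / full scale) * 100%.
H = (0.07 / 631) * 100
H = 0.011 %FS

0.011 %FS


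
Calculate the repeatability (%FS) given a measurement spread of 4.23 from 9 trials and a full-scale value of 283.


Repeatability = (spread / full scale) * 100%.
R = (4.23 / 283) * 100
R = 1.495 %FS

1.495 %FS


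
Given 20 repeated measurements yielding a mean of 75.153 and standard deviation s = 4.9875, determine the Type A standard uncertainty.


The standard uncertainty for Type A evaluation is u = s / sqrt(n).
u = 4.9875 / sqrt(20)
u = 4.9875 / 4.4721
u = 1.1152

1.1152


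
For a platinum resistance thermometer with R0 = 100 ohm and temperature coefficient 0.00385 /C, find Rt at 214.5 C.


The RTD equation: Rt = R0 * (1 + alpha * T).
Rt = 100 * (1 + 0.00385 * 214.5)
Rt = 100 * (1 + 0.825825)
Rt = 100 * 1.825825
Rt = 182.583 ohm

182.583 ohm


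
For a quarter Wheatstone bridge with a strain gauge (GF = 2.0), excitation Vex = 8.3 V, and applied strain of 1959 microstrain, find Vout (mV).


Quarter bridge output: Vout = (GF * epsilon * Vex) / 4.
Vout = (2.0 * 1959e-6 * 8.3) / 4
Vout = 0.0325194 / 4 V
Vout = 0.00812985 V = 8.1298 mV

8.1298 mV


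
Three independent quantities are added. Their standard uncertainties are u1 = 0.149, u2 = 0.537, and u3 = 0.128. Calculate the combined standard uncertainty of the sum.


For a sum of independent quantities, uc = sqrt(u1^2 + u2^2 + u3^2).
uc = sqrt(0.149^2 + 0.537^2 + 0.128^2)
uc = sqrt(0.022201 + 0.288369 + 0.016384)
uc = 0.5718

0.5718


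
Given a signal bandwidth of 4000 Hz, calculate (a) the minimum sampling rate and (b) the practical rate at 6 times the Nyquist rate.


By Nyquist theorem, fs_min = 2 * fmax.
fs_min = 2 * 4000 = 8000 Hz
Practical rate = 6 * fs_min = 6 * 8000 = 48000 Hz

fs_min = 8000 Hz, fs_practical = 48000 Hz


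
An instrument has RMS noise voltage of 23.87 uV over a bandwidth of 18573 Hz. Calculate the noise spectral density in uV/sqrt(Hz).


Noise spectral density = Vrms / sqrt(BW).
NSD = 23.87 / sqrt(18573)
NSD = 23.87 / 136.2828
NSD = 0.1752 uV/sqrt(Hz)

0.1752 uV/sqrt(Hz)


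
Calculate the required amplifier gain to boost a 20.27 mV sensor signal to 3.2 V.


Gain = Vout / Vin (converting to same units).
G = 3.2 V / 20.27 mV
G = 3200.0 mV / 20.27 mV
G = 157.87

157.87


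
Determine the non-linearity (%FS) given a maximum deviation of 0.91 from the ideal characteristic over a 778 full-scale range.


Linearity error = (max deviation / full scale) * 100%.
Linearity = (0.91 / 778) * 100
Linearity = 0.117 %FS

0.117 %FS


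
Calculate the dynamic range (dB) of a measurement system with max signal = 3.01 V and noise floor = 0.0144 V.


Dynamic range = 20 * log10(Vmax / Vnoise).
DR = 20 * log10(3.01 / 0.0144)
DR = 20 * log10(209.03)
DR = 46.4 dB

46.4 dB


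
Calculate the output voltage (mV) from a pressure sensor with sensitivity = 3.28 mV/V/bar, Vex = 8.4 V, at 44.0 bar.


Output = sensitivity * Vex * P.
Vout = 3.28 * 8.4 * 44.0
Vout = 27.552 * 44.0
Vout = 1212.29 mV

1212.29 mV


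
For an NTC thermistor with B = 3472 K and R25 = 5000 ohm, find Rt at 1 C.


NTC thermistor equation: Rt = R25 * exp(B * (1/T - 1/T25)).
T in Kelvin: 274.15 K, T25 = 298.15 K
1/T - 1/T25 = 1/274.15 - 1/298.15 = 0.00029362
B * (1/T - 1/T25) = 3472 * 0.00029362 = 1.0195
Rt = 5000 * exp(1.0195) = 13858.4 ohm

13858.4 ohm


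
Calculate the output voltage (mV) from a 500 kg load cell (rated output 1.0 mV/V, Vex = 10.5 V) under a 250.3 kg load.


Vout = rated_output * Vex * (load / capacity).
Vout = 1.0 * 10.5 * (250.3 / 500)
Vout = 1.0 * 10.5 * 0.5006
Vout = 5.256 mV

5.256 mV


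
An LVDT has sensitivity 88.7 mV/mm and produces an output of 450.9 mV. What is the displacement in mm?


Displacement = Vout / sensitivity.
d = 450.9 / 88.7
d = 5.083 mm

5.083 mm


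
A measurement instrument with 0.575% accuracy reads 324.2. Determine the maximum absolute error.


Absolute error = (accuracy% / 100) * reading.
Error = (0.575 / 100) * 324.2
Error = 0.00575 * 324.2
Error = 1.8641

1.8641


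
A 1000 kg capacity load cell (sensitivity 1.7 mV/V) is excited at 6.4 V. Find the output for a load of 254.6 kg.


Vout = rated_output * Vex * (load / capacity).
Vout = 1.7 * 6.4 * (254.6 / 1000)
Vout = 1.7 * 6.4 * 0.2546
Vout = 2.77 mV

2.77 mV


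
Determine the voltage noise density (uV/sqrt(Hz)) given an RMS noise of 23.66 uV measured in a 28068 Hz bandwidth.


Noise spectral density = Vrms / sqrt(BW).
NSD = 23.66 / sqrt(28068)
NSD = 23.66 / 167.5351
NSD = 0.1412 uV/sqrt(Hz)

0.1412 uV/sqrt(Hz)


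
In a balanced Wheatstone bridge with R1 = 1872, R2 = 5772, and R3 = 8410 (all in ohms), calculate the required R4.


At balance: R1*R4 = R2*R3, so R4 = R2*R3/R1.
R4 = 5772 * 8410 / 1872
R4 = 48542520 / 1872
R4 = 25930.83 ohm

25930.83 ohm


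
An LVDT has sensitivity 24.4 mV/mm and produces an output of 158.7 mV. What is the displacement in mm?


Displacement = Vout / sensitivity.
d = 158.7 / 24.4
d = 6.504 mm

6.504 mm


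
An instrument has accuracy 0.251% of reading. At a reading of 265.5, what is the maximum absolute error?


Absolute error = (accuracy% / 100) * reading.
Error = (0.251 / 100) * 265.5
Error = 0.00251 * 265.5
Error = 0.6664

0.6664


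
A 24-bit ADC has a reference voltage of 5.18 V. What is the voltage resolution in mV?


The resolution (LSB) of an ADC is Vref / 2^n.
LSB = 5.18 / 2^24
LSB = 5.18 / 16777216
LSB = 3.1e-07 V = 0.00030875 mV

0.00030875 mV


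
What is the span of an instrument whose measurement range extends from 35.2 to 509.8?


Span = upper range - lower range.
Span = 509.8 - (35.2)
Span = 474.6

474.6


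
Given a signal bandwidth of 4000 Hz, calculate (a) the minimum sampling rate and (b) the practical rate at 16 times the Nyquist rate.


By Nyquist theorem, fs_min = 2 * fmax.
fs_min = 2 * 4000 = 8000 Hz
Practical rate = 16 * fs_min = 16 * 8000 = 128000 Hz

fs_min = 8000 Hz, fs_practical = 128000 Hz


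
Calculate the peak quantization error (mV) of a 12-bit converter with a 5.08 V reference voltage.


The maximum quantization error is +/- LSB/2.
LSB = Vref / 2^n = 5.08 / 4096 = 0.00124023 V
Max error = LSB / 2 = 0.00124023 / 2 = 0.00062012 V
Max error = 0.6201 mV

0.6201 mV


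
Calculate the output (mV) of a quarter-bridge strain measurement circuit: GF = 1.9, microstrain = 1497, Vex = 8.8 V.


Quarter bridge output: Vout = (GF * epsilon * Vex) / 4.
Vout = (1.9 * 1497e-6 * 8.8) / 4
Vout = 0.02502984 / 4 V
Vout = 0.00625746 V = 6.2575 mV

6.2575 mV


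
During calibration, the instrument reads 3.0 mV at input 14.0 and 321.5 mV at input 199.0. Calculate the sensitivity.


Sensitivity = (y2 - y1) / (x2 - x1).
S = (321.5 - 3.0) / (199.0 - 14.0)
S = 318.5 / 185.0
S = 1.7216 mV/unit

1.7216 mV/unit


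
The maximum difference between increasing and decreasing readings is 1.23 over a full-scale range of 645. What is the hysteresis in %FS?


Hysteresis = (max difference / full scale) * 100%.
H = (1.23 / 645) * 100
H = 0.191 %FS

0.191 %FS


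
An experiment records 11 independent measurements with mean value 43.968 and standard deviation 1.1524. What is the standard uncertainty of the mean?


The standard uncertainty for Type A evaluation is u = s / sqrt(n).
u = 1.1524 / sqrt(11)
u = 1.1524 / 3.3166
u = 0.3475

0.3475


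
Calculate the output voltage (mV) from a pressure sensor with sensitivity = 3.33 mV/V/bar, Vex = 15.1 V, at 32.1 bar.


Output = sensitivity * Vex * P.
Vout = 3.33 * 15.1 * 32.1
Vout = 50.283 * 32.1
Vout = 1614.08 mV

1614.08 mV


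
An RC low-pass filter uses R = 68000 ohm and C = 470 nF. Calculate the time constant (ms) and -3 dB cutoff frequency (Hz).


Time constant: tau = R * C.
tau = 68000 * 4.70e-07 = 0.03196 s
tau = 31.96 ms
Cutoff frequency: fc = 1 / (2*pi*R*C).
fc = 1 / (2*pi*0.03196) = 4.98 Hz

tau = 31.96 ms, fc = 4.98 Hz


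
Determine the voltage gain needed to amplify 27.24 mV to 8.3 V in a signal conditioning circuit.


Gain = Vout / Vin (converting to same units).
G = 8.3 V / 27.24 mV
G = 8300.0 mV / 27.24 mV
G = 304.7

304.7


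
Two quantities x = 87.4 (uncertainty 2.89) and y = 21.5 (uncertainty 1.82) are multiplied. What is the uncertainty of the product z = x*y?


For a product z = x*y, the relative uncertainty is:
uz/z = sqrt((ux/x)^2 + (uy/y)^2)
Relative uncertainties: ux/x = 2.89/87.4 = 0.033066
uy/y = 1.82/21.5 = 0.084651
z = 87.4 * 21.5 = 1879.1
uz = 1879.1 * sqrt(0.033066^2 + 0.084651^2) = 170.773

170.773


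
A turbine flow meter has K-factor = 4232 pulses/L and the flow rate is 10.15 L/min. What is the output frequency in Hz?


Frequency = K * Q / 60 (converting L/min to L/s).
f = 4232 * 10.15 / 60
f = 42954.8 / 60
f = 715.91 Hz

715.91 Hz


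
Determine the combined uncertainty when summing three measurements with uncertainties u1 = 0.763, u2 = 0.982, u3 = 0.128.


For a sum of independent quantities, uc = sqrt(u1^2 + u2^2 + u3^2).
uc = sqrt(0.763^2 + 0.982^2 + 0.128^2)
uc = sqrt(0.582169 + 0.964324 + 0.016384)
uc = 1.2502

1.2502


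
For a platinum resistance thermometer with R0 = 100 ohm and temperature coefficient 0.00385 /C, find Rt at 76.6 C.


The RTD equation: Rt = R0 * (1 + alpha * T).
Rt = 100 * (1 + 0.00385 * 76.6)
Rt = 100 * (1 + 0.29491)
Rt = 100 * 1.29491
Rt = 129.491 ohm

129.491 ohm


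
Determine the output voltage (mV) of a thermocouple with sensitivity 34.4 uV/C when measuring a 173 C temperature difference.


The thermocouple output V = sensitivity * dT.
V = 34.4 uV/C * 173 C
V = 5951.2 uV
V = 5.951 mV

5.951 mV


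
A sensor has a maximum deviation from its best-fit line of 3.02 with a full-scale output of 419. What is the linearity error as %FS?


Linearity error = (max deviation / full scale) * 100%.
Linearity = (3.02 / 419) * 100
Linearity = 0.721 %FS

0.721 %FS


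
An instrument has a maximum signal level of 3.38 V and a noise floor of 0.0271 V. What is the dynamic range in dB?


Dynamic range = 20 * log10(Vmax / Vnoise).
DR = 20 * log10(3.38 / 0.0271)
DR = 20 * log10(124.72)
DR = 41.92 dB

41.92 dB


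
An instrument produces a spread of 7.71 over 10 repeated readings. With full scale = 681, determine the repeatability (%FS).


Repeatability = (spread / full scale) * 100%.
R = (7.71 / 681) * 100
R = 1.132 %FS

1.132 %FS


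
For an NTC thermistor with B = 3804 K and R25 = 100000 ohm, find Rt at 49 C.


NTC thermistor equation: Rt = R25 * exp(B * (1/T - 1/T25)).
T in Kelvin: 322.15 K, T25 = 298.15 K
1/T - 1/T25 = 1/322.15 - 1/298.15 = -0.00024987
B * (1/T - 1/T25) = 3804 * -0.00024987 = -0.9505
Rt = 100000 * exp(-0.9505) = 38654.2 ohm

38654.2 ohm


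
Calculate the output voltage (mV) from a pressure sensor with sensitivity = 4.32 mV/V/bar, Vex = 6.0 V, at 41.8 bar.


Output = sensitivity * Vex * P.
Vout = 4.32 * 6.0 * 41.8
Vout = 25.92 * 41.8
Vout = 1083.46 mV

1083.46 mV


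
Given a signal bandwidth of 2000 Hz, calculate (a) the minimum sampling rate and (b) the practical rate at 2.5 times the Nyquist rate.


By Nyquist theorem, fs_min = 2 * fmax.
fs_min = 2 * 2000 = 4000 Hz
Practical rate = 2.5 * fs_min = 2.5 * 4000 = 10000 Hz

fs_min = 4000 Hz, fs_practical = 10000 Hz


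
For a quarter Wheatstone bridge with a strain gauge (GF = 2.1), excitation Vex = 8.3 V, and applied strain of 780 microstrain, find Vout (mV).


Quarter bridge output: Vout = (GF * epsilon * Vex) / 4.
Vout = (2.1 * 780e-6 * 8.3) / 4
Vout = 0.0135954 / 4 V
Vout = 0.00339885 V = 3.3988 mV

3.3988 mV


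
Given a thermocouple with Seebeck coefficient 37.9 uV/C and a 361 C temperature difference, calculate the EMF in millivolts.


The thermocouple output V = sensitivity * dT.
V = 37.9 uV/C * 361 C
V = 13681.9 uV
V = 13.682 mV

13.682 mV


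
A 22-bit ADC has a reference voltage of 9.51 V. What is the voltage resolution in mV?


The resolution (LSB) of an ADC is Vref / 2^n.
LSB = 9.51 / 2^22
LSB = 9.51 / 4194304
LSB = 2.27e-06 V = 0.00226736 mV

0.00226736 mV


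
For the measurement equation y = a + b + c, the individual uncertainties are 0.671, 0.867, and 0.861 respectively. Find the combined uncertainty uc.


For a sum of independent quantities, uc = sqrt(u1^2 + u2^2 + u3^2).
uc = sqrt(0.671^2 + 0.867^2 + 0.861^2)
uc = sqrt(0.450241 + 0.751689 + 0.741321)
uc = 1.394

1.394
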